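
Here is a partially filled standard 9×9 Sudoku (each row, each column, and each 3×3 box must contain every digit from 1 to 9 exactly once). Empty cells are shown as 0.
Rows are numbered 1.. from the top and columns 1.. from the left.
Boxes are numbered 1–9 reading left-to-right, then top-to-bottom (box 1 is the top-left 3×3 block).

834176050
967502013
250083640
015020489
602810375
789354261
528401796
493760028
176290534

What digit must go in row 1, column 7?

9

Row 1 already contains {1, 3, 4, 5, 6, 7, 8}.
Column 7 already contains {2, 3, 4, 5, 6, 7}.
Its 3×3 block (box 3) already contains {1, 3, 4, 5, 6}.
The only value from 1–9 not eliminated is 9, so row 1, column 7 = 9.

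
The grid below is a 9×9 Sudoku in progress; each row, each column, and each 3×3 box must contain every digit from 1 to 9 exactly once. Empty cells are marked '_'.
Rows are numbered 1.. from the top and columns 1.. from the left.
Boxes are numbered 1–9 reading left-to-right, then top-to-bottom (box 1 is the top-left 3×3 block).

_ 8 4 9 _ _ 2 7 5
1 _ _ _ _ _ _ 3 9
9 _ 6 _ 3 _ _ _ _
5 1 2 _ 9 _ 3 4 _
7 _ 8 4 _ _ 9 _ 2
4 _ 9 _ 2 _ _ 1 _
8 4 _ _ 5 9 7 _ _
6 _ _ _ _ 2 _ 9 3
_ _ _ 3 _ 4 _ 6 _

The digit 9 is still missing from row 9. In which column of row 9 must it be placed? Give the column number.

2

Consider where 9 can go in row 9.
row 9, column 1 is out (column 1 already has a 9).
row 9, column 3 is out (column 3 already has a 9).
row 9, column 5 is out (column 5 already has a 9).
row 9, column 7 is out (column 7 already has a 9).
row 9, column 9 is out (column 9 already has a 9).
So the only cell in row 9 that can hold 9 is row 9, column 2.
That is column 2.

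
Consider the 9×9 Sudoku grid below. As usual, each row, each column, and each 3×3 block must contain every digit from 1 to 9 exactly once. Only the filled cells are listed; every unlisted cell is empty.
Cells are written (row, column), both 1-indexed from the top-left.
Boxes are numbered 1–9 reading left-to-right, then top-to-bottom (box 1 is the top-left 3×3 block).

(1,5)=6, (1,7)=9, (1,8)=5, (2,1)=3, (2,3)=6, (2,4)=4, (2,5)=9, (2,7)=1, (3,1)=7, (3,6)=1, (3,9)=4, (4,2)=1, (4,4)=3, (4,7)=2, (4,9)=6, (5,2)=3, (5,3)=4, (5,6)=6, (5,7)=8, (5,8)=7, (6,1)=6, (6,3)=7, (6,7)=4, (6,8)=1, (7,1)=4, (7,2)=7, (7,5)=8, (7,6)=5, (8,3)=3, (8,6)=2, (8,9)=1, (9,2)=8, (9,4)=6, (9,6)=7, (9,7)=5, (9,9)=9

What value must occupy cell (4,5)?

Cell (4,5) itself could take any of {4, 5, 7} by direct elimination.
Consider where 7 can go in row 4.
(4,1) is out (column 1 already has a 7).
(4,3) is out (column 3 already has a 7).
(4,6) is out (column 6 already has a 7).
(4,8) is out (column 8 already has a 7).
So the only cell in row 4 that can hold 7 is (4,5).
Therefore (4,5) = 7.

7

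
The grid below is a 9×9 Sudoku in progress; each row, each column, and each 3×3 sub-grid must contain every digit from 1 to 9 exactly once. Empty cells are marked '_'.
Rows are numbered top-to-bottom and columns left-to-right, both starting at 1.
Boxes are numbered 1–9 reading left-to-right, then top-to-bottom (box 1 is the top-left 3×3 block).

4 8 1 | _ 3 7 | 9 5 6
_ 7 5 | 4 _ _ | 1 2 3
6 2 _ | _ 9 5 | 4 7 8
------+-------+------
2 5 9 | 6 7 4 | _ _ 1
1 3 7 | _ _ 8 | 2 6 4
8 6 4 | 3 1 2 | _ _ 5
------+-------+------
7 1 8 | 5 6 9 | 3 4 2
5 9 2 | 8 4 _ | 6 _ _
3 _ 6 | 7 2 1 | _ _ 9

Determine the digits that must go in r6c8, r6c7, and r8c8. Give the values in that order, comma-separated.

For r6c8:
  Row 6 already contains {1, 2, 3, 4, 5, 6, 8}.
  Column 8 already contains {2, 4, 5, 6, 7}.
  Its 3×3 block (box 6) already contains {1, 2, 4, 5, 6}.
  The only value from 1–9 not eliminated is 9, so r6c8 = 9.
For r6c7:
  Row 6 already contains {1, 2, 3, 4, 5, 6, 8}.
  Column 7 already contains {1, 2, 3, 4, 6, 9}.
  Its 3×3 block (box 6) already contains {1, 2, 4, 5, 6}.
  The only value from 1–9 not eliminated is 7, so r6c7 = 7.
For r8c8:
  Row 8 already contains {2, 4, 5, 6, 8, 9}.
  Column 8 already contains {2, 4, 5, 6, 7}.
  Its 3×3 block (box 9) already contains {2, 3, 4, 6, 9}.
  The only value from 1–9 not eliminated is 1, so r8c8 = 1.

9,7,1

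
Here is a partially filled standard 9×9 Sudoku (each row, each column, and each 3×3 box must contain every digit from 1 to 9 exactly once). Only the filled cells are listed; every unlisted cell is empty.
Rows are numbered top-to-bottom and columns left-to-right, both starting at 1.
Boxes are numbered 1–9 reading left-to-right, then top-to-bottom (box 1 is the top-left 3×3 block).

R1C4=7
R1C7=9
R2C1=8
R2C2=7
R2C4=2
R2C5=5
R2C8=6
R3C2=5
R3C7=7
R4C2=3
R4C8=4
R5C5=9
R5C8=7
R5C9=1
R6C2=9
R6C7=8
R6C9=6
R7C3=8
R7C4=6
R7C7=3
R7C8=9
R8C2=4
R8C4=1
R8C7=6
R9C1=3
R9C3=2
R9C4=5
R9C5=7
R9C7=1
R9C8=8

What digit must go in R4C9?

9

Cell R4C9 itself could take any of {2, 5, 9} by direct elimination.
Consider where 9 can go in box 6.
R4C7 is out (column 7 already has a 9).
R5C7 is out (row 5 already has a 9).
R6C8 is out (row 6 already has a 9).
So the only cell in box 6 that can hold 9 is R4C9.
Therefore R4C9 = 9.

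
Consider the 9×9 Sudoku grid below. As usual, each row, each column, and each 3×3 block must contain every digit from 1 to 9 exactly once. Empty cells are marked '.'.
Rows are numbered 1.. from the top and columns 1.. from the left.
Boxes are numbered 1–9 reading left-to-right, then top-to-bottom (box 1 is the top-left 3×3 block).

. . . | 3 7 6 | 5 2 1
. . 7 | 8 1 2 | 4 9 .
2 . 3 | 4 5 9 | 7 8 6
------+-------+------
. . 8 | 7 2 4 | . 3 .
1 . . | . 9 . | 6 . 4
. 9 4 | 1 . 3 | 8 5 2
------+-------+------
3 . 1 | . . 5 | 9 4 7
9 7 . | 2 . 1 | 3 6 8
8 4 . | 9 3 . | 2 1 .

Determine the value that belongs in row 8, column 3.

5

Row 8 already contains {1, 2, 3, 6, 7, 8, 9}.
Column 3 already contains {1, 3, 4, 7, 8}.
Its 3×3 block (box 7) already contains {1, 3, 4, 7, 8, 9}.
The only value from 1–9 not eliminated is 5, so row 8, column 3 = 5.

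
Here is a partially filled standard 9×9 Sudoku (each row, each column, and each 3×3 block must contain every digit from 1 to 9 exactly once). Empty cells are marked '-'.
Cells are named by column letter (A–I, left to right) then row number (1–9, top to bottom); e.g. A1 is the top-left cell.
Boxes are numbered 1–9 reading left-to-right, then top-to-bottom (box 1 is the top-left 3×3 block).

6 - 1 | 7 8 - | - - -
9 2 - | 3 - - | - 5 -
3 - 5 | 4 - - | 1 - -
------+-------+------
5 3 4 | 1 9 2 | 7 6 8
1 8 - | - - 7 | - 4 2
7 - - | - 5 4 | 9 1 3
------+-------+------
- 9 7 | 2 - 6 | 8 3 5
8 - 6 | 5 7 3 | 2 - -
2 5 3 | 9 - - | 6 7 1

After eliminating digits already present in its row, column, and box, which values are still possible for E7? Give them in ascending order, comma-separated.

Row 7 already contains {2, 3, 5, 6, 7, 8, 9}.
Column E already contains {5, 7, 8, 9}.
Its 3×3 block (box 8) already contains {2, 3, 5, 6, 7, 9}.
Removing those from 1–9 leaves {1, 4} as the candidates for E7.

1,4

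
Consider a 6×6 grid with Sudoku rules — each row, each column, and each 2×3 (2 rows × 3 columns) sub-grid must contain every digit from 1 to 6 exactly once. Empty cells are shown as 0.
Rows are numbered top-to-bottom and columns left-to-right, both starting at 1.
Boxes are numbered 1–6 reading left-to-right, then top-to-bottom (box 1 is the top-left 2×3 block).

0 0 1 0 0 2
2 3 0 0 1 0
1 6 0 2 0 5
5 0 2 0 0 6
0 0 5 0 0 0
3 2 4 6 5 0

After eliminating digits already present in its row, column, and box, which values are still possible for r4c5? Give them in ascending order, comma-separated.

3,4

Row 4 already contains {2, 5, 6}.
Column 5 already contains {1, 5}.
Its 2×3 block (box 4) already contains {2, 5, 6}.
Removing those from 1–6 leaves {3, 4} as the candidates for r4c5.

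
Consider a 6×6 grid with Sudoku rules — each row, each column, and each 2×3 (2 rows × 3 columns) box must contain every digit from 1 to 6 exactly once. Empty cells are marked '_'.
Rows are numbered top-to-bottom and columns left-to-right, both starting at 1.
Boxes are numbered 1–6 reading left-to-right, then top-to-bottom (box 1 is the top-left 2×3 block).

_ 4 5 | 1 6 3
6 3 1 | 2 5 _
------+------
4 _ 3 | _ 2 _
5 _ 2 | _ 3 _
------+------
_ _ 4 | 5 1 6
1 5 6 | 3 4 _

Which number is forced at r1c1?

Row 1 already contains {1, 3, 4, 5, 6}.
Column 1 already contains {1, 4, 5, 6}.
Its 2×3 block (box 1) already contains {1, 3, 4, 5, 6}.
The only value from 1–6 not eliminated is 2, so r1c1 = 2.

2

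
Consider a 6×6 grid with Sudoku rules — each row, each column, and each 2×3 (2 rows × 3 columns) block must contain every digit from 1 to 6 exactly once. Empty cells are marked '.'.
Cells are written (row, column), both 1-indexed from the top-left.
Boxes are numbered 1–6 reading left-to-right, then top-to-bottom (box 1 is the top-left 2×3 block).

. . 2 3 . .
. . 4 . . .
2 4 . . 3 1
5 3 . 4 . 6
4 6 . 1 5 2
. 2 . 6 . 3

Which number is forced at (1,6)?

4

Cell (1,6) itself could take any of {4, 5} by direct elimination.
Consider where 4 can go in column 6.
(2,6) is out (row 2 already has a 4).
So the only cell in column 6 that can hold 4 is (1,6).
Therefore (1,6) = 4.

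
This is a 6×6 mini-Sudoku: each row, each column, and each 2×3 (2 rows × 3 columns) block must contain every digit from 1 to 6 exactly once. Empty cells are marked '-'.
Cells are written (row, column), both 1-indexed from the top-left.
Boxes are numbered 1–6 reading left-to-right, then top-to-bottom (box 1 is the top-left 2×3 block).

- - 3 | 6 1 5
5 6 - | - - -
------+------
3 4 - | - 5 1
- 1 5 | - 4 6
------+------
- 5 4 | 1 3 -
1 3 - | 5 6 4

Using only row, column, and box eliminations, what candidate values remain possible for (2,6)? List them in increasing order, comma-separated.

Row 2 already contains {5, 6}.
Column 6 already contains {1, 4, 5, 6}.
Its 2×3 block (box 2) already contains {1, 5, 6}.
Removing those from 1–6 leaves {2, 3} as the candidates for (2,6).

2,3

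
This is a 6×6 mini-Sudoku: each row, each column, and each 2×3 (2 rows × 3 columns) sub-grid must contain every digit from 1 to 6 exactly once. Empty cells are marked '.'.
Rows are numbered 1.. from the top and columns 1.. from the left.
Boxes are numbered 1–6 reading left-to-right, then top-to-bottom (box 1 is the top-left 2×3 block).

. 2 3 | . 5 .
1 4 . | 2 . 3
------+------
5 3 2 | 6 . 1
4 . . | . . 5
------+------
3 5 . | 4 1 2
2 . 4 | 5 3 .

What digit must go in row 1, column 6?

Cell row 1, column 6 itself could take any of {4, 6} by direct elimination.
Consider where 4 can go in column 6.
row 6, column 6 is out (row 6 already has a 4).
So the only cell in column 6 that can hold 4 is row 1, column 6.
Therefore row 1, column 6 = 4.

4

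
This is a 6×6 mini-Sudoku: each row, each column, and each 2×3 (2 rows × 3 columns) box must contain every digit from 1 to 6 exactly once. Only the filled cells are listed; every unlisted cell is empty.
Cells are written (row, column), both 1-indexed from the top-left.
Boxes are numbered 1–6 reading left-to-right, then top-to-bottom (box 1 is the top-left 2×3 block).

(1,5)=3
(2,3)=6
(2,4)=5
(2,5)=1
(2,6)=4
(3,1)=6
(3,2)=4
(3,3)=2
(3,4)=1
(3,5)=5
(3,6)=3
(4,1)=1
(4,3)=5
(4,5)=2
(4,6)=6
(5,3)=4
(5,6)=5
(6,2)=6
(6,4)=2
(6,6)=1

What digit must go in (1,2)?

Cell (1,2) itself could take any of {1, 2, 5} by direct elimination.
Consider where 5 can go in column 2.
(2,2) is out (row 2 already has a 5).
(4,2) is out (row 4 already has a 5).
(5,2) is out (row 5 already has a 5).
So the only cell in column 2 that can hold 5 is (1,2).
Therefore (1,2) = 5.

5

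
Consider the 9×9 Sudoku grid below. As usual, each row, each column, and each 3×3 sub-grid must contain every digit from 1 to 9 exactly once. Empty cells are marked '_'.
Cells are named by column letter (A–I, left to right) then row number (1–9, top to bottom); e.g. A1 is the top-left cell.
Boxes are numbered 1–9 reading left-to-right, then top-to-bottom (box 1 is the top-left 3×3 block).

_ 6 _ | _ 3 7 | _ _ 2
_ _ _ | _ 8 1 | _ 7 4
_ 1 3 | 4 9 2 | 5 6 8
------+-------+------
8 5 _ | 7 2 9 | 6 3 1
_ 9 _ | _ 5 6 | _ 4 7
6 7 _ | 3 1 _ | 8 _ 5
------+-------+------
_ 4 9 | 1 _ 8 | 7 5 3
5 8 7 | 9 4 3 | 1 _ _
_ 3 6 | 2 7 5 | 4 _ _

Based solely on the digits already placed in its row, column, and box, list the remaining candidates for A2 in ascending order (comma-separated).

Row 2 already contains {1, 4, 7, 8}.
Column A already contains {5, 6, 8}.
Its 3×3 block (box 1) already contains {1, 3, 6}.
Removing those from 1–9 leaves {2, 9} as the candidates for A2.

2,9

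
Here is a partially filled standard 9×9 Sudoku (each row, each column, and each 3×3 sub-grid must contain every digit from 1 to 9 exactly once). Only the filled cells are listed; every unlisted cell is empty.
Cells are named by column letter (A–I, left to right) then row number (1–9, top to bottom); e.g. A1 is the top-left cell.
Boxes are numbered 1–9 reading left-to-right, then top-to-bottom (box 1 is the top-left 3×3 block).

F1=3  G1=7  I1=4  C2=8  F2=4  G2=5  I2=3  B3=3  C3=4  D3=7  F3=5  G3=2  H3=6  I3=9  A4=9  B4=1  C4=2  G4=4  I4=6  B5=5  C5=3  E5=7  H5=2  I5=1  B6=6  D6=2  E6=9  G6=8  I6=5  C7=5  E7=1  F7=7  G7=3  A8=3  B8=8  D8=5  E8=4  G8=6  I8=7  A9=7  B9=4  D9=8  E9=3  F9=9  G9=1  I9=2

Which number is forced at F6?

1

Row 6 already contains {2, 5, 6, 8, 9}.
Column F already contains {3, 4, 5, 7, 9}.
Its 3×3 block (box 5) already contains {2, 7, 9}.
The only value from 1–9 not eliminated is 1, so F6 = 1.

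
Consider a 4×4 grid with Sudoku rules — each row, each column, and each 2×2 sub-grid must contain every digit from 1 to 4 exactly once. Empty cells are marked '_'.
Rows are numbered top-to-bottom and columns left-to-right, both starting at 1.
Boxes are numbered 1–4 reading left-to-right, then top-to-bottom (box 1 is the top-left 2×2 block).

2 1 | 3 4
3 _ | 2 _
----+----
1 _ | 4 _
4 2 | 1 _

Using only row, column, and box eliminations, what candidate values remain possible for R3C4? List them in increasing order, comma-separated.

2,3

Row 3 already contains {1, 4}.
Column 4 already contains {4}.
Its 2×2 block (box 4) already contains {1, 4}.
Removing those from 1–4 leaves {2, 3} as the candidates for R3C4.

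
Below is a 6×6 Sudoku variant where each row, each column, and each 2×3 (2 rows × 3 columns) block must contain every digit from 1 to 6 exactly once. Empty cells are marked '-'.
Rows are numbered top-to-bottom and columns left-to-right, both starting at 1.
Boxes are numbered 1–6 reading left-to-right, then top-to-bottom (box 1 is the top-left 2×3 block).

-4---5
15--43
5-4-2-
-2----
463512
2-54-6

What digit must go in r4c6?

Cell r4c6 itself could take any of {1, 4} by direct elimination.
Consider where 4 can go in column 6.
r3c6 is out (row 3 already has a 4).
So the only cell in column 6 that can hold 4 is r4c6.
Therefore r4c6 = 4.

4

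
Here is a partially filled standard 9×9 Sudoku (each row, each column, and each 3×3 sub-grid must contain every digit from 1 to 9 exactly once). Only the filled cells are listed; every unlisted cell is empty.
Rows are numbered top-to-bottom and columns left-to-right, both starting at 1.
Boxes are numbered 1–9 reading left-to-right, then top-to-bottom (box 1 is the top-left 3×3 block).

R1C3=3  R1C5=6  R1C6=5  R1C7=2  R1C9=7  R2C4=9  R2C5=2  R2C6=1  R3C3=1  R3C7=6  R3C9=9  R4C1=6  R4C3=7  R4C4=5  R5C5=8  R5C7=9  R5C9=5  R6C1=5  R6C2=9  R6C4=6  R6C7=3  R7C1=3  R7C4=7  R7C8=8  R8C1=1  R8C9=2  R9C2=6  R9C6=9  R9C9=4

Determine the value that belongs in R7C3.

Cell R7C3 itself could take any of {2, 4, 5, 9} by direct elimination.
Consider where 9 can go in row 7.
R7C2 is out (column 2 already has a 9).
R7C5 is out (box 8 already has a 9).
R7C6 is out (column 6 already has a 9).
R7C7 is out (column 7 already has a 9).
R7C9 is out (column 9 already has a 9).
So the only cell in row 7 that can hold 9 is R7C3.
Therefore R7C3 = 9.

9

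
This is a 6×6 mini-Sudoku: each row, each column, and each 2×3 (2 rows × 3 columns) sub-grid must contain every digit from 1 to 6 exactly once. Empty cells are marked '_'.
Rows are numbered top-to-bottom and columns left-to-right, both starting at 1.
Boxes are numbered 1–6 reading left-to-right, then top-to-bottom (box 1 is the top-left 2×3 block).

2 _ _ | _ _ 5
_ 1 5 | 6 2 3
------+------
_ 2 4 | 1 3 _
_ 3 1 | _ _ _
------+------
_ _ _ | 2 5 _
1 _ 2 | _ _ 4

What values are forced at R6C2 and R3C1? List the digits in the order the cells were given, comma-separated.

For R6C2:
  Consider where 5 can go in row 6.
  R6C4 is out (box 6 already has a 5).
  R6C5 is out (column 5 already has a 5).
  So the only cell in row 6 that can hold 5 is R6C2.
  So R6C2 = 5.
For R3C1:
  Consider where 5 can go in row 3.
  R3C6 is out (column 6 already has a 5).
  So the only cell in row 3 that can hold 5 is R3C1.
  So R3C1 = 5.

5,5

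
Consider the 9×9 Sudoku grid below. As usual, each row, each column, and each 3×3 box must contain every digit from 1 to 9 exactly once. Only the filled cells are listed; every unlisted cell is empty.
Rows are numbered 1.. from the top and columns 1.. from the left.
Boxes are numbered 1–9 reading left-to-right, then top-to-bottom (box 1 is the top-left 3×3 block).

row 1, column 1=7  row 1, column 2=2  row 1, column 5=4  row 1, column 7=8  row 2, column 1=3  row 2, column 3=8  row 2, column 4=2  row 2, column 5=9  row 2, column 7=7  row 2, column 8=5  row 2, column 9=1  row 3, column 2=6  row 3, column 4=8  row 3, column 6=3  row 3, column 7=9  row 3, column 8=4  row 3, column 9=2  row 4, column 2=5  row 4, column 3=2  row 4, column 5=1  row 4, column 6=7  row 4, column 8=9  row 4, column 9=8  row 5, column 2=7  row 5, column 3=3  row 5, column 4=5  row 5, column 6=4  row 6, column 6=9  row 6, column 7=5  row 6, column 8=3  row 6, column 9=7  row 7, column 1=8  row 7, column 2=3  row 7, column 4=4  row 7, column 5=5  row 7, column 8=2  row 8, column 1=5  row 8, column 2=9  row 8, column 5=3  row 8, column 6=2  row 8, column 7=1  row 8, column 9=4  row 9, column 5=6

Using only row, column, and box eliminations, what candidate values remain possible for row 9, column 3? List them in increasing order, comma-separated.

1,4,7

Row 9 already contains {6}.
Column 3 already contains {2, 3, 8}.
Its 3×3 block (box 7) already contains {3, 5, 8, 9}.
Removing those from 1–9 leaves {1, 4, 7} as the candidates for row 9, column 3.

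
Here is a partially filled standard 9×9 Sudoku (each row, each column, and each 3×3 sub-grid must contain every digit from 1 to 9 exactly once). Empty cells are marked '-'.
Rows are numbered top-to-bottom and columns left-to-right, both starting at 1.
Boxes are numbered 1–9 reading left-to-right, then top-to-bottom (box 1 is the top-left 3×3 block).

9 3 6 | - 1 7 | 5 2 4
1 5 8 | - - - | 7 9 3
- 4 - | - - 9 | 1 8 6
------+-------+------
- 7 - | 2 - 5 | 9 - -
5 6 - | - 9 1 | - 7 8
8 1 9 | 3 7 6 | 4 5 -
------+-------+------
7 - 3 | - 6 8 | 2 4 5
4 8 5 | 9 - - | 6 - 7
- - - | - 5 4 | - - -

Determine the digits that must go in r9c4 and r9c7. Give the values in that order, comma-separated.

For r9c4:
  Consider where 7 can go in column 4.
  r1c4 is out (row 1 already has a 7).
  r2c4 is out (row 2 already has a 7).
  r3c4 is out (box 2 already has a 7).
  r5c4 is out (row 5 already has a 7).
  r7c4 is out (row 7 already has a 7).
  So the only cell in column 4 that can hold 7 is r9c4.
  So r9c4 = 7.
For r9c7:
  Consider where 8 can go in row 9.
  r9c1 is out (column 1 already has a 8). r9c2 is out (column 2 already has a 8). r9c3 is out (column 3 already has a 8). r9c4 is out (box 8 already has a 8). The remaining empty cells in row 9 are similarly blocked.
  So the only cell in row 9 that can hold 8 is r9c7.
  So r9c7 = 8.

7,8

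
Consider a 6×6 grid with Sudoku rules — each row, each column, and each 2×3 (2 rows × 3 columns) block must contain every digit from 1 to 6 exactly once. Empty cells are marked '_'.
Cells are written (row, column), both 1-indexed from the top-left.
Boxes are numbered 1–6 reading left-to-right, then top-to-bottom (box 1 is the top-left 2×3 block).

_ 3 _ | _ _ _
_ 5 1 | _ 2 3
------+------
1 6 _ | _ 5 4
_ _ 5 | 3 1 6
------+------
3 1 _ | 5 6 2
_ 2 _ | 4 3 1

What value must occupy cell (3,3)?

Cell (3,3) itself could take any of {2, 3} by direct elimination.
Consider where 3 can go in column 3.
(1,3) is out (row 1 already has a 3).
(5,3) is out (row 5 already has a 3).
(6,3) is out (row 6 already has a 3).
So the only cell in column 3 that can hold 3 is (3,3).
Therefore (3,3) = 3.

3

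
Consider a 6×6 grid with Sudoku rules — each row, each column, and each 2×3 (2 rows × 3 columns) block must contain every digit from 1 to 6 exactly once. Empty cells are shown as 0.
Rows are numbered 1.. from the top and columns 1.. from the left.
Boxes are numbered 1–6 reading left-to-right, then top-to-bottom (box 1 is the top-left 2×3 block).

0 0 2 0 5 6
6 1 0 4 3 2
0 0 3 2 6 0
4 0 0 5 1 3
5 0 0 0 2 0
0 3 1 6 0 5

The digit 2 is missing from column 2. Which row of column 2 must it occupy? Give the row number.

Consider where 2 can go in column 2.
row 1, column 2 is out (row 1 already has a 2).
row 3, column 2 is out (row 3 already has a 2).
row 5, column 2 is out (row 5 already has a 2).
So the only cell in column 2 that can hold 2 is row 4, column 2.
That is row 4.

4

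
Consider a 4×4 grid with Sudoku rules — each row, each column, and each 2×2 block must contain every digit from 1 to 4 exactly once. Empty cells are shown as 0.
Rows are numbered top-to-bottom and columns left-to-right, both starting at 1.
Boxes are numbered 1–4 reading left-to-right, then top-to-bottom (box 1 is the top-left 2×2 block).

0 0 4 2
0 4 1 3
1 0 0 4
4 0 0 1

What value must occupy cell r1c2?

Cell r1c2 itself could take any of {1, 3} by direct elimination.
Consider where 1 can go in box 1.
r1c1 is out (column 1 already has a 1).
r2c1 is out (row 2 already has a 1).
So the only cell in box 1 that can hold 1 is r1c2.
Therefore r1c2 = 1.

1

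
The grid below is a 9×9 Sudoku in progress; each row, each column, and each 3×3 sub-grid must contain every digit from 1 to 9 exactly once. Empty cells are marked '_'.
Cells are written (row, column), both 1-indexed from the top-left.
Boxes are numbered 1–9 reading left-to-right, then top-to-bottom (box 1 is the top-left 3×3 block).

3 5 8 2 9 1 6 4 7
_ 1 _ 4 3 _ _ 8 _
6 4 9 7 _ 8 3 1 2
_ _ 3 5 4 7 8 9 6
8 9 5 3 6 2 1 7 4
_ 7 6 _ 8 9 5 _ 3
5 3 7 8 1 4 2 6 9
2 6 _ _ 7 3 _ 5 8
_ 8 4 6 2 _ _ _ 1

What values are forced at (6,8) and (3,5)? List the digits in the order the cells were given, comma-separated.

2,5

For (6,8):
  Row 6 already contains {3, 5, 6, 7, 8, 9}.
  Column 8 already contains {1, 4, 5, 6, 7, 8, 9}.
  Its 3×3 block (box 6) already contains {1, 3, 4, 5, 6, 7, 8, 9}.
  The only value from 1–9 not eliminated is 2, so (6,8) = 2.
For (3,5):
  Row 3 already contains {1, 2, 3, 4, 6, 7, 8, 9}.
  Column 5 already contains {1, 2, 3, 4, 6, 7, 8, 9}.
  Its 3×3 block (box 2) already contains {1, 2, 3, 4, 7, 8, 9}.
  The only value from 1–9 not eliminated is 5, so (3,5) = 5.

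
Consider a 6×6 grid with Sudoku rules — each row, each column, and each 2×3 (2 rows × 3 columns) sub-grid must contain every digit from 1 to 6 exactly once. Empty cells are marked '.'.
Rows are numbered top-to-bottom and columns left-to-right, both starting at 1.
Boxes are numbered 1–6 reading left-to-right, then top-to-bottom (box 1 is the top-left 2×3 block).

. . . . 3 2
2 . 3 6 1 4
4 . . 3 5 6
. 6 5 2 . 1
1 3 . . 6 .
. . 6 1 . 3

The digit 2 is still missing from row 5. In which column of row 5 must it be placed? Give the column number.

3

Consider where 2 can go in row 5.
R5C4 is out (column 4 already has a 2).
R5C6 is out (column 6 already has a 2).
So the only cell in row 5 that can hold 2 is R5C3.
That is column 3.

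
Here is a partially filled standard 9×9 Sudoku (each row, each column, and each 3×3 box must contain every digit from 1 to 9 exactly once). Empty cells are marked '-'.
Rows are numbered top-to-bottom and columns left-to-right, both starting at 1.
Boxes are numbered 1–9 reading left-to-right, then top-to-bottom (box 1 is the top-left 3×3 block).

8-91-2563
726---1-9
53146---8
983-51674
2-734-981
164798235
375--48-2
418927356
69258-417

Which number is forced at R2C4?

8

Row 2 already contains {1, 2, 6, 7, 9}.
Column 4 already contains {1, 3, 4, 5, 7, 9}.
Its 3×3 block (box 2) already contains {1, 2, 4, 6}.
The only value from 1–9 not eliminated is 8, so R2C4 = 8.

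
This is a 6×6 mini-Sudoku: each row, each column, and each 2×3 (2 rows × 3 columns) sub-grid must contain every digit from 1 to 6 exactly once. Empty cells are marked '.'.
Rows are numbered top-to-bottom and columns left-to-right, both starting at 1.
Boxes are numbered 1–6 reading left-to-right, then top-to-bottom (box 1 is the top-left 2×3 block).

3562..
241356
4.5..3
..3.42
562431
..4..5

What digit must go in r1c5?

1

Row 1 already contains {2, 3, 5, 6}.
Column 5 already contains {3, 4, 5}.
Its 2×3 block (box 2) already contains {2, 3, 5, 6}.
The only value from 1–6 not eliminated is 1, so r1c5 = 1.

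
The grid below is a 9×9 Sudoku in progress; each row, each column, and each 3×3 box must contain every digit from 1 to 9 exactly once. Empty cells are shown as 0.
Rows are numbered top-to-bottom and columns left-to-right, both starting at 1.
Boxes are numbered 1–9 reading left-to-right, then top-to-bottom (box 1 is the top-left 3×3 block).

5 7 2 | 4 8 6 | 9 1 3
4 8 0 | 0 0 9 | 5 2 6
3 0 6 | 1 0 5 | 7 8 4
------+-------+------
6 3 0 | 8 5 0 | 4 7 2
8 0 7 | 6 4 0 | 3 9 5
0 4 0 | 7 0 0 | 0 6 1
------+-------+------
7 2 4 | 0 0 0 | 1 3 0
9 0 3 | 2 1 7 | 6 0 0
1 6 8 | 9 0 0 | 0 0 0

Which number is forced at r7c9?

9

Cell r7c9 itself could take any of {8, 9} by direct elimination.
Consider where 9 can go in row 7.
r7c4 is out (column 4 already has a 9).
r7c5 is out (box 8 already has a 9).
r7c6 is out (column 6 already has a 9).
So the only cell in row 7 that can hold 9 is r7c9.
Therefore r7c9 = 9.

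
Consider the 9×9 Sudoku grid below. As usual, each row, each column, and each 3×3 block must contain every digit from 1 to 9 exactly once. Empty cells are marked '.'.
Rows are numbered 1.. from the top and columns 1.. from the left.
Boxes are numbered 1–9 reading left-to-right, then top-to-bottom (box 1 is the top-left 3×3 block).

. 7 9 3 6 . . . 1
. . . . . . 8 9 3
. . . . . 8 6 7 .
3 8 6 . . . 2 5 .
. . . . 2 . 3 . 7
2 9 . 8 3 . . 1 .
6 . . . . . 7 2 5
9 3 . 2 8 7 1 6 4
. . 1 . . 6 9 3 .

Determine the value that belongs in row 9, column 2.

Cell row 9, column 2 itself could take any of {2, 4, 5} by direct elimination.
Consider where 2 can go in box 7.
row 7, column 2 is out (row 7 already has a 2).
row 7, column 3 is out (row 7 already has a 2).
row 8, column 3 is out (row 8 already has a 2).
row 9, column 1 is out (column 1 already has a 2).
So the only cell in box 7 that can hold 2 is row 9, column 2.
Therefore row 9, column 2 = 2.

2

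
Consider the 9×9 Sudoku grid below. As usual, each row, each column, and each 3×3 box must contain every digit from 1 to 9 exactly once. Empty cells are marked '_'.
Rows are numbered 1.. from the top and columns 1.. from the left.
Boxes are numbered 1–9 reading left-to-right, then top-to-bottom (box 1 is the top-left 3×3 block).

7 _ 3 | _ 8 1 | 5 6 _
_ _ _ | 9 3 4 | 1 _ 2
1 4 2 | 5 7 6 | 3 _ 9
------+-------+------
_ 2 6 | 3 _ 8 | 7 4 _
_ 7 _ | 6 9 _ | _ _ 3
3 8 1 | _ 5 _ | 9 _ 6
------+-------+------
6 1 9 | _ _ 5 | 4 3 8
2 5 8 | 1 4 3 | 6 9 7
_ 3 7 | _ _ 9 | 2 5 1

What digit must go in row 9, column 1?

Row 9 already contains {1, 2, 3, 5, 7, 9}.
Column 1 already contains {1, 2, 3, 6, 7}.
Its 3×3 block (box 7) already contains {1, 2, 3, 5, 6, 7, 8, 9}.
The only value from 1–9 not eliminated is 4, so row 9, column 1 = 4.

4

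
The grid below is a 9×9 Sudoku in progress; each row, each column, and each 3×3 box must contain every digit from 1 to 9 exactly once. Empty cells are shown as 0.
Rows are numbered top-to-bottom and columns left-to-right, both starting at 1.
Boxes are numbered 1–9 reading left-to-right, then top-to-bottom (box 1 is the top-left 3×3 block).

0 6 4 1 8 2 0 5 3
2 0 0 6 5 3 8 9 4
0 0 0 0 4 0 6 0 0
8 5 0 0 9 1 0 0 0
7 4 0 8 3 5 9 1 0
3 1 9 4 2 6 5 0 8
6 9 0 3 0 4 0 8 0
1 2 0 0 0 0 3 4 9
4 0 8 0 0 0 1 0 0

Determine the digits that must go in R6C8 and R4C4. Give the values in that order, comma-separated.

7,7

For R6C8:
  Row 6 already contains {1, 2, 3, 4, 5, 6, 8, 9}.
  Column 8 already contains {1, 4, 5, 8, 9}.
  Its 3×3 block (box 6) already contains {1, 5, 8, 9}.
  The only value from 1–9 not eliminated is 7, so R6C8 = 7.
For R4C4:
  Row 4 already contains {1, 5, 8, 9}.
  Column 4 already contains {1, 3, 4, 6, 8}.
  Its 3×3 block (box 5) already contains {1, 2, 3, 4, 5, 6, 8, 9}.
  The only value from 1–9 not eliminated is 7, so R4C4 = 7.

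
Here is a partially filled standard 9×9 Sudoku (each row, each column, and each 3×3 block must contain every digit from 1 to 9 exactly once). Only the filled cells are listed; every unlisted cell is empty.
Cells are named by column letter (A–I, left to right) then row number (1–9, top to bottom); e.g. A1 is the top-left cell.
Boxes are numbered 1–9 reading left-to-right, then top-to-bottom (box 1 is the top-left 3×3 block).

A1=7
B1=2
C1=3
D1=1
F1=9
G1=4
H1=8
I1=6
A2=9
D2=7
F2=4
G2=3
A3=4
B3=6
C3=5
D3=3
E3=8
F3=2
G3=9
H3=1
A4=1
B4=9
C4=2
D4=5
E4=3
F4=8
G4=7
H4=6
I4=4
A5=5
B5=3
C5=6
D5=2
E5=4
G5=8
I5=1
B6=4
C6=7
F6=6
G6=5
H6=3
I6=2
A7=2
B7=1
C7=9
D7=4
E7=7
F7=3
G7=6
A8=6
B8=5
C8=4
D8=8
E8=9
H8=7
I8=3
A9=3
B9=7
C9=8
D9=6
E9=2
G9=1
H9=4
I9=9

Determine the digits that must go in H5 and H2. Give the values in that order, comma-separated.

9,2

For H5:
  Row 5 already contains {1, 2, 3, 4, 5, 6, 8}.
  Column H already contains {1, 3, 4, 6, 7, 8}.
  Its 3×3 block (box 6) already contains {1, 2, 3, 4, 5, 6, 7, 8}.
  The only value from 1–9 not eliminated is 9, so H5 = 9.
For H2:
  Consider where 2 can go in box 3.
  I2 is out (column I already has a 2).
  I3 is out (row 3 already has a 2).
  So the only cell in box 3 that can hold 2 is H2.
  So H2 = 2.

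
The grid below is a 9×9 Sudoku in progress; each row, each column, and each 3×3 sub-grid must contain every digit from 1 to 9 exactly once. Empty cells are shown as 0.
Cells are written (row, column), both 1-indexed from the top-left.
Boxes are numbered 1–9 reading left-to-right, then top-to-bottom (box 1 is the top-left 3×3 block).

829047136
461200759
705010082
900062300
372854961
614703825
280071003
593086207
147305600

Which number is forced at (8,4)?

4

Row 8 already contains {2, 3, 5, 6, 7, 8, 9}.
Column 4 already contains {2, 3, 7, 8}.
Its 3×3 block (box 8) already contains {1, 3, 5, 6, 7, 8}.
The only value from 1–9 not eliminated is 4, so (8,4) = 4.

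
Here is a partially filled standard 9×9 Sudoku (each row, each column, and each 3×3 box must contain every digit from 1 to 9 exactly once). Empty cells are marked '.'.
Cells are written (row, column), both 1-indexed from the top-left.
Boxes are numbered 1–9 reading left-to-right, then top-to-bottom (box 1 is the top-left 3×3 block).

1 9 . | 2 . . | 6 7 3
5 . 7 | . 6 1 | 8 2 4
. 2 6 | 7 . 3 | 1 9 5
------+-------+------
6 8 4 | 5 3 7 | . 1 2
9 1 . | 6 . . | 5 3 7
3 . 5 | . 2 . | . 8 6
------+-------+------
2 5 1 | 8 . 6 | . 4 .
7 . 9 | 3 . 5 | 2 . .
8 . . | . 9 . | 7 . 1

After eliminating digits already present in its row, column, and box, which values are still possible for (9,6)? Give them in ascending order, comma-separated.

Row 9 already contains {1, 7, 8, 9}.
Column 6 already contains {1, 3, 5, 6, 7}.
Its 3×3 block (box 8) already contains {3, 5, 6, 8, 9}.
Removing those from 1–9 leaves {2, 4} as the candidates for (9,6).

2,4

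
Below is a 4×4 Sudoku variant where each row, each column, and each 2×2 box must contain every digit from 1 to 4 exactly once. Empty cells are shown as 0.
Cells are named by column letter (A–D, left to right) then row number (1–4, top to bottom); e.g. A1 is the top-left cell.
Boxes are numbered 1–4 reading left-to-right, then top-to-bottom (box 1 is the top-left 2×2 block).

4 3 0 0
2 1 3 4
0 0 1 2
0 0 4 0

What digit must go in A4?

1

Cell A4 itself could take any of {1, 3} by direct elimination.
Consider where 1 can go in column A.
A3 is out (row 3 already has a 1).
So the only cell in column A that can hold 1 is A4.
Therefore A4 = 1.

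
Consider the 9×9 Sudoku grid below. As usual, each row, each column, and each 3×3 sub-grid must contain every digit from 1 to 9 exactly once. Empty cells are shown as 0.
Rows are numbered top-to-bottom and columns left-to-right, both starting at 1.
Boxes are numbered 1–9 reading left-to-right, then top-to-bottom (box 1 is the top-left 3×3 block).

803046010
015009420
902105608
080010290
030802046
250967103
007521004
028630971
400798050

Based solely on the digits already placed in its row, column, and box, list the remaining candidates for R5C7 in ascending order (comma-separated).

5,7

Row 5 already contains {2, 3, 4, 6, 8}.
Column 7 already contains {1, 2, 4, 6, 9}.
Its 3×3 block (box 6) already contains {1, 2, 3, 4, 6, 9}.
Removing those from 1–9 leaves {5, 7} as the candidates for R5C7.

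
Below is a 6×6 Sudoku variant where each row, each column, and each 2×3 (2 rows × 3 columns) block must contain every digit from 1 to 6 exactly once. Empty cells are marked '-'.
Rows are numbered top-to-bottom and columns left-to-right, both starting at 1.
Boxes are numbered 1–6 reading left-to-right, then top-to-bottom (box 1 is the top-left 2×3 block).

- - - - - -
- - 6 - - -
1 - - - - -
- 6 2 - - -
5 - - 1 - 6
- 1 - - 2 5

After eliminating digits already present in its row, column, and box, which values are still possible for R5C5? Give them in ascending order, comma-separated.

Row 5 already contains {1, 5, 6}.
Column 5 already contains {2}.
Its 2×3 block (box 6) already contains {1, 2, 5, 6}.
Removing those from 1–6 leaves {3, 4} as the candidates for R5C5.

3,4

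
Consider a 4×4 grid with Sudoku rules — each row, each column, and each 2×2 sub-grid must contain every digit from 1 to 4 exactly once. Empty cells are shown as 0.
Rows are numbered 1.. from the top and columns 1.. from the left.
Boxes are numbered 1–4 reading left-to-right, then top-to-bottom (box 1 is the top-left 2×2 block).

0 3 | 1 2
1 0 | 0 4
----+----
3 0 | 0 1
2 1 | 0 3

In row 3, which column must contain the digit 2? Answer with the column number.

Consider where 2 can go in row 3.
row 3, column 2 is out (box 3 already has a 2).
So the only cell in row 3 that can hold 2 is row 3, column 3.
That is column 3.

3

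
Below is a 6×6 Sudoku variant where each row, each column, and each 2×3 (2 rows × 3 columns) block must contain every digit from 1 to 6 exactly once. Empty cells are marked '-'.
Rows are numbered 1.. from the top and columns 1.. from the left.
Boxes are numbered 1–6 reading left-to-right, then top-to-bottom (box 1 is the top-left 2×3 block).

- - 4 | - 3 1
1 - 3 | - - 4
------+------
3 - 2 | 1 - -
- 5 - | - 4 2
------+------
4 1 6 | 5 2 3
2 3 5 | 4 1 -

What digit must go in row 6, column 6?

Row 6 already contains {1, 2, 3, 4, 5}.
Column 6 already contains {1, 2, 3, 4}.
Its 2×3 block (box 6) already contains {1, 2, 3, 4, 5}.
The only value from 1–6 not eliminated is 6, so row 6, column 6 = 6.

6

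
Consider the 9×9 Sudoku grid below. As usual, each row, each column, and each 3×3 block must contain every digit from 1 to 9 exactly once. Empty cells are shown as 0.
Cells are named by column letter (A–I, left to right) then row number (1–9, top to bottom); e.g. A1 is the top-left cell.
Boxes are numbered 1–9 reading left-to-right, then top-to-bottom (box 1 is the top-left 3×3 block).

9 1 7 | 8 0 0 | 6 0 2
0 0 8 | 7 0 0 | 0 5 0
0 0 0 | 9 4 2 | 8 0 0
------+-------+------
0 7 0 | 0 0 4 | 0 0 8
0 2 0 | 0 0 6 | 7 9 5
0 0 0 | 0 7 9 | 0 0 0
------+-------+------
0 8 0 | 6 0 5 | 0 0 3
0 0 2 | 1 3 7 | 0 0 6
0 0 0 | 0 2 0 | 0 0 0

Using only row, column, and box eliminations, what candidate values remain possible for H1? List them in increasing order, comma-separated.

3,4

Row 1 already contains {1, 2, 6, 7, 8, 9}.
Column H already contains {5, 9}.
Its 3×3 block (box 3) already contains {2, 5, 6, 8}.
Removing those from 1–9 leaves {3, 4} as the candidates for H1.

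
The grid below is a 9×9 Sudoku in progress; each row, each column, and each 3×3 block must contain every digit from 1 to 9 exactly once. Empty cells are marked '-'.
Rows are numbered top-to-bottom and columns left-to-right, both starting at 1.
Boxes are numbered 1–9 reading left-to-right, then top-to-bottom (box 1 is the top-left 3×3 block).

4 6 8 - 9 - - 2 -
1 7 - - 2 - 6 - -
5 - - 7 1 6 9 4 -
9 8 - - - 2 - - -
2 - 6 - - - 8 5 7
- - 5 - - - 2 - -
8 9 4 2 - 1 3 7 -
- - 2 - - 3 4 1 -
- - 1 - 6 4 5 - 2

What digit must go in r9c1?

7

Cell r9c1 itself could take any of {3, 7} by direct elimination.
Consider where 7 can go in row 9.
r9c2 is out (column 2 already has a 7).
r9c4 is out (column 4 already has a 7).
r9c8 is out (column 8 already has a 7).
So the only cell in row 9 that can hold 7 is r9c1.
Therefore r9c1 = 7.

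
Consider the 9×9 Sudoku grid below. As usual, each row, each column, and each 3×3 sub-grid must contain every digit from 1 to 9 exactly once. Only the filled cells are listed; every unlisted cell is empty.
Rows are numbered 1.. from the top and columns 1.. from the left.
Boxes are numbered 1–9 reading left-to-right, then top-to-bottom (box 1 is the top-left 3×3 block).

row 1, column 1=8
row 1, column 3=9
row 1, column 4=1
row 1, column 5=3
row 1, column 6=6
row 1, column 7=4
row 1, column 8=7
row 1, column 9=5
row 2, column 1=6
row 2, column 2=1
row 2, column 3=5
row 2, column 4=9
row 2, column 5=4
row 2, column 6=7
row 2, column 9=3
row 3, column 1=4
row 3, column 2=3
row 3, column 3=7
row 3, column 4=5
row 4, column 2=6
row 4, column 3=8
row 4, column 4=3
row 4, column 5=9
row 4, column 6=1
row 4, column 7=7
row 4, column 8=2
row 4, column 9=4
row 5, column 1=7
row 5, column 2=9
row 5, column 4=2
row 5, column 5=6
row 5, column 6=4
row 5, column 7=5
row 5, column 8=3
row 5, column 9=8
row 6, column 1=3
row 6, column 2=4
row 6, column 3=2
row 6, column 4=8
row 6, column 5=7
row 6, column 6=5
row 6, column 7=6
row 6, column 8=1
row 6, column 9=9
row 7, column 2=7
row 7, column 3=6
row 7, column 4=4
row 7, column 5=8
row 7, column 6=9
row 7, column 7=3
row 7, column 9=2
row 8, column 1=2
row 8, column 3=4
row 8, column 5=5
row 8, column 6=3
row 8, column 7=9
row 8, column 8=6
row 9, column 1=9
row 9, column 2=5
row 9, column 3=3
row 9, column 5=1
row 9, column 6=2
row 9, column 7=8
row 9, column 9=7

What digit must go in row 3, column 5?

2

Row 3 already contains {3, 4, 5, 7}.
Column 5 already contains {1, 3, 4, 5, 6, 7, 8, 9}.
Its 3×3 block (box 2) already contains {1, 3, 4, 5, 6, 7, 9}.
The only value from 1–9 not eliminated is 2, so row 3, column 5 = 2.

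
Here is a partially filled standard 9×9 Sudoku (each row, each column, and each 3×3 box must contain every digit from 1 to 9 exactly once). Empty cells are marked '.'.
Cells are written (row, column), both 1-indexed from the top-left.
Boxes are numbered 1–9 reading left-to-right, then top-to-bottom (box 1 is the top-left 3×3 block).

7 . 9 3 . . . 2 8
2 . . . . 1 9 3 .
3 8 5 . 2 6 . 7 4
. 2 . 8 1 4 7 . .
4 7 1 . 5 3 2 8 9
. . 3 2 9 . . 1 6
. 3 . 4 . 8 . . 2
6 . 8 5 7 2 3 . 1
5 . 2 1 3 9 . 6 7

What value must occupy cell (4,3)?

Row 4 already contains {1, 2, 4, 7, 8}.
Column 3 already contains {1, 2, 3, 5, 8, 9}.
Its 3×3 block (box 4) already contains {1, 2, 3, 4, 7}.
The only value from 1–9 not eliminated is 6, so (4,3) = 6.

6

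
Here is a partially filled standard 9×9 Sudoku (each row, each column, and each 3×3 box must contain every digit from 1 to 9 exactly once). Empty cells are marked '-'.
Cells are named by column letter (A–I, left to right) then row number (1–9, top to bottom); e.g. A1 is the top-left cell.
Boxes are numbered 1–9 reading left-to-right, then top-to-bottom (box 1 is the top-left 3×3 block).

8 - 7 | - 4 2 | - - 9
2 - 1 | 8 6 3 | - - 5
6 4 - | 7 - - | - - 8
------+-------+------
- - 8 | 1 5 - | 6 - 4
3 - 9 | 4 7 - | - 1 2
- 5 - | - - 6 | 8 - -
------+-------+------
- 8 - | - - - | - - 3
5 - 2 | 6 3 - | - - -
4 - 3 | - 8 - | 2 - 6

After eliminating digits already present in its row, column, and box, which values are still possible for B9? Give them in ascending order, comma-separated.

Row 9 already contains {2, 3, 4, 6, 8}.
Column B already contains {4, 5, 8}.
Its 3×3 block (box 7) already contains {2, 3, 4, 5, 8}.
Removing those from 1–9 leaves {1, 7, 9} as the candidates for B9.

1,7,9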